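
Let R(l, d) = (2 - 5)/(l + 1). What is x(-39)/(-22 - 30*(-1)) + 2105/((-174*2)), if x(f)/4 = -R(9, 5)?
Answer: -2566/435 ≈ -5.8988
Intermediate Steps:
R(l, d) = -3/(1 + l)
x(f) = 6/5 (x(f) = 4*(-(-3)/(1 + 9)) = 4*(-(-3)/10) = 4*(-1*(-3/10)) = 4*(3/10) = 6/5)
x(-39)/(-22 - 30*(-1)) + 2105/((-174*2)) = 6/(5*(-22 - 30*(-1))) + 2105/((-174*2)) = 6/(5*(-22 + 30)) + 2105/(-348) = (6/5)/8 + 2105*(-1/348) = (6/5)*(1/8) - 2105/348 = 3/20 - 2105/348 = -2566/435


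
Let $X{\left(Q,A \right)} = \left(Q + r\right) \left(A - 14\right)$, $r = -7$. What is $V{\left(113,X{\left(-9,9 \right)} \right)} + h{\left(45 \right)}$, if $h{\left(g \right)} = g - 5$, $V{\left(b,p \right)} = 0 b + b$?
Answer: $153$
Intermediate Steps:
$X{\left(Q,A \right)} = \left(-14 + A\right) \left(-7 + Q\right)$ ($X{\left(Q,A \right)} = \left(Q - 7\right) \left(A - 14\right) = \left(-7 + Q\right) \left(-14 + A\right) = \left(-14 + A\right) \left(-7 + Q\right)$)
$V{\left(b,p \right)} = b$ ($V{\left(b,p \right)} = 0 + b = b$)
$h{\left(g \right)} = -5 + g$ ($h{\left(g \right)} = g - 5 = -5 + g$)
$V{\left(113,X{\left(-9,9 \right)} \right)} + h{\left(45 \right)} = 113 + \left(-5 + 45\right) = 113 + 40 = 153$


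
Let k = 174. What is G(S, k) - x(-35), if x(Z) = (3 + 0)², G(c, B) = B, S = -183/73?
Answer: 165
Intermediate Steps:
S = -183/73 (S = -183*1/73 = -183/73 ≈ -2.5069)
x(Z) = 9 (x(Z) = 3² = 9)
G(S, k) - x(-35) = 174 - 1*9 = 174 - 9 = 165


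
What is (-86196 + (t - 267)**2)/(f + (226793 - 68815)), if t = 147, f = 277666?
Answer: -17949/108911 ≈ -0.16480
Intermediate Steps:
(-86196 + (t - 267)**2)/(f + (226793 - 68815)) = (-86196 + (147 - 267)**2)/(277666 + (226793 - 68815)) = (-86196 + (-120)**2)/(277666 + 157978) = (-86196 + 14400)/435644 = -71796*1/435644 = -17949/108911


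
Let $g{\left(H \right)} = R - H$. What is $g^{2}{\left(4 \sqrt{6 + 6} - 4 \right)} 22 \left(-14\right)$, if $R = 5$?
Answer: $-84084 + 44352 \sqrt{3} \approx -7264.1$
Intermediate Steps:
$g{\left(H \right)} = 5 - H$
$g^{2}{\left(4 \sqrt{6 + 6} - 4 \right)} 22 \left(-14\right) = \left(5 - \left(4 \sqrt{6 + 6} - 4\right)\right)^{2} \cdot 22 \left(-14\right) = \left(5 - \left(4 \sqrt{12} - 4\right)\right)^{2} \cdot 22 \left(-14\right) = \left(5 - \left(4 \cdot 2 \sqrt{3} - 4\right)\right)^{2} \cdot 22 \left(-14\right) = \left(5 - \left(8 \sqrt{3} - 4\right)\right)^{2} \cdot 22 \left(-14\right) = \left(5 - \left(-4 + 8 \sqrt{3}\right)\right)^{2} \cdot 22 \left(-14\right) = \left(5 + \left(4 - 8 \sqrt{3}\right)\right)^{2} \cdot 22 \left(-14\right) = \left(9 - 8 \sqrt{3}\right)^{2} \cdot 22 \left(-14\right) = 22 \left(9 - 8 \sqrt{3}\right)^{2} \left(-14\right) = - 308 \left(9 - 8 \sqrt{3}\right)^{2}$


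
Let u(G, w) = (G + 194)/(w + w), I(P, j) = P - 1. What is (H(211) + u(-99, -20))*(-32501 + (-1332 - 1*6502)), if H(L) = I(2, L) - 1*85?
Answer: 27871485/8 ≈ 3.4839e+6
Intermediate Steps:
I(P, j) = -1 + P
H(L) = -84 (H(L) = (-1 + 2) - 1*85 = 1 - 85 = -84)
u(G, w) = (194 + G)/(2*w) (u(G, w) = (194 + G)/((2*w)) = (194 + G)*(1/(2*w)) = (194 + G)/(2*w))
(H(211) + u(-99, -20))*(-32501 + (-1332 - 1*6502)) = (-84 + (½)*(194 - 99)/(-20))*(-32501 + (-1332 - 1*6502)) = (-84 + (½)*(-1/20)*95)*(-32501 + (-1332 - 6502)) = (-84 - 19/8)*(-32501 - 7834) = -691/8*(-40335) = 27871485/8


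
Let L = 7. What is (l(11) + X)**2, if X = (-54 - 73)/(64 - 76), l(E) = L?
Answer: 44521/144 ≈ 309.17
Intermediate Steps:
l(E) = 7
X = 127/12 (X = -127/(-12) = -127*(-1/12) = 127/12 ≈ 10.583)
(l(11) + X)**2 = (7 + 127/12)**2 = (211/12)**2 = 44521/144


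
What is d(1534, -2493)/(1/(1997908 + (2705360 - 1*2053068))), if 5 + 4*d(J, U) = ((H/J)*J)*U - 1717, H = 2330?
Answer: -3849688470600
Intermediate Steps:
d(J, U) = -861/2 + 1165*U/2 (d(J, U) = -5/4 + (((2330/J)*J)*U - 1717)/4 = -5/4 + (2330*U - 1717)/4 = -5/4 + (-1717 + 2330*U)/4 = -5/4 + (-1717/4 + 1165*U/2) = -861/2 + 1165*U/2)
d(1534, -2493)/(1/(1997908 + (2705360 - 1*2053068))) = (-861/2 + (1165/2)*(-2493))/(1/(1997908 + (2705360 - 1*2053068))) = (-861/2 - 2904345/2)/(1/(1997908 + (2705360 - 2053068))) = -1452603/(1/(1997908 + 652292)) = -1452603/(1/2650200) = -1452603/1/2650200 = -1452603*2650200 = -3849688470600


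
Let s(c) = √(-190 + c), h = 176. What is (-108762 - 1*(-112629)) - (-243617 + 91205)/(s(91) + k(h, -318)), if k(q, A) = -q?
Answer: 8485683/2825 - 457236*I*√11/31075 ≈ 3003.8 - 48.801*I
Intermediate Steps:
(-108762 - 1*(-112629)) - (-243617 + 91205)/(s(91) + k(h, -318)) = (-108762 - 1*(-112629)) - (-243617 + 91205)/(√(-190 + 91) - 1*176) = (-108762 + 112629) - (-152412)/(√(-99) - 176) = 3867 - (-152412)/(3*I*√11 - 176) = 3867 - (-152412)/(-176 + 3*I*√11) = 3867 + 152412/(-176 + 3*I*√11)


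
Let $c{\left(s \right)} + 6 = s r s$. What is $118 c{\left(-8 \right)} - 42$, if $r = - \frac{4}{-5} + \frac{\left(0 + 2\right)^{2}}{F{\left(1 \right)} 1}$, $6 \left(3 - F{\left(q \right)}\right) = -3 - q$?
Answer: $\frac{744158}{55} \approx 13530.0$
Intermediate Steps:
$F{\left(q \right)} = \frac{7}{2} + \frac{q}{6}$ ($F{\left(q \right)} = 3 - \frac{-3 - q}{6} = 3 + \left(\frac{1}{2} + \frac{q}{6}\right) = \frac{7}{2} + \frac{q}{6}$)
$r = \frac{104}{55}$ ($r = - \frac{4}{-5} + \frac{\left(0 + 2\right)^{2}}{\left(\frac{7}{2} + \frac{1}{6} \cdot 1\right) 1} = \left(-4\right) \left(- \frac{1}{5}\right) + \frac{2^{2}}{\left(\frac{7}{2} + \frac{1}{6}\right) 1} = \frac{4}{5} + \frac{4}{\frac{11}{3} \cdot 1} = \frac{4}{5} + \frac{4}{\frac{11}{3}} = \frac{4}{5} + 4 \cdot \frac{3}{11} = \frac{4}{5} + \frac{12}{11} = \frac{104}{55} \approx 1.8909$)
$c{\left(s \right)} = -6 + \frac{104 s^{2}}{55}$ ($c{\left(s \right)} = -6 + s \frac{104 s}{55} = -6 + \frac{104 s^{2}}{55}$)
$118 c{\left(-8 \right)} - 42 = 118 \left(-6 + \frac{104 \left(-8\right)^{2}}{55}\right) - 42 = 118 \left(-6 + \frac{104}{55} \cdot 64\right) - 42 = 118 \left(-6 + \frac{6656}{55}\right) - 42 = 118 \cdot \frac{6326}{55} - 42 = \frac{746468}{55} - 42 = \frac{744158}{55}$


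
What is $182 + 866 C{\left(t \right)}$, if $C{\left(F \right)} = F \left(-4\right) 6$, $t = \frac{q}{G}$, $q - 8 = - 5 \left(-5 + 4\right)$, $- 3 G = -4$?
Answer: $-202462$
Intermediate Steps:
$G = \frac{4}{3}$ ($G = \left(- \frac{1}{3}\right) \left(-4\right) = \frac{4}{3} \approx 1.3333$)
$q = 13$ ($q = 8 - 5 \left(-5 + 4\right) = 8 - -5 = 8 + 5 = 13$)
$t = \frac{39}{4}$ ($t = \frac{13}{\frac{4}{3}} = 13 \cdot \frac{3}{4} = \frac{39}{4} \approx 9.75$)
$C{\left(F \right)} = - 24 F$ ($C{\left(F \right)} = - 4 F 6 = - 24 F$)
$182 + 866 C{\left(t \right)} = 182 + 866 \left(\left(-24\right) \frac{39}{4}\right) = 182 + 866 \left(-234\right) = 182 - 202644 = -202462$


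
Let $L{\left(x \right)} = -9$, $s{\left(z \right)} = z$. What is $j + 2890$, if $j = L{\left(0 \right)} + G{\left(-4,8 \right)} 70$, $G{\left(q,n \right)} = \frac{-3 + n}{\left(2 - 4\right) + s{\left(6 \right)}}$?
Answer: $\frac{5937}{2} \approx 2968.5$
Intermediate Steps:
$G{\left(q,n \right)} = - \frac{3}{4} + \frac{n}{4}$ ($G{\left(q,n \right)} = \frac{-3 + n}{\left(2 - 4\right) + 6} = \frac{-3 + n}{-2 + 6} = \frac{-3 + n}{4} = \left(-3 + n\right) \frac{1}{4} = - \frac{3}{4} + \frac{n}{4}$)
$j = \frac{157}{2}$ ($j = -9 + \left(- \frac{3}{4} + \frac{1}{4} \cdot 8\right) 70 = -9 + \left(- \frac{3}{4} + 2\right) 70 = -9 + \frac{5}{4} \cdot 70 = -9 + \frac{175}{2} = \frac{157}{2} \approx 78.5$)
$j + 2890 = \frac{157}{2} + 2890 = \frac{5937}{2}$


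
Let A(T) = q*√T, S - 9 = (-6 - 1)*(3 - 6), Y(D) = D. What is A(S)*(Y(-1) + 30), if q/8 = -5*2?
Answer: -2320*√30 ≈ -12707.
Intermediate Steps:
q = -80 (q = 8*(-5*2) = 8*(-10) = -80)
S = 30 (S = 9 + (-6 - 1)*(3 - 6) = 9 - 7*(-3) = 9 + 21 = 30)
A(T) = -80*√T
A(S)*(Y(-1) + 30) = (-80*√30)*(-1 + 30) = -80*√30*29 = -2320*√30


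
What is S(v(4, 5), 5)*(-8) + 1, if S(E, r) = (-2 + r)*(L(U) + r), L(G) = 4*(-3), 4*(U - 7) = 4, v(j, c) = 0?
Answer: 169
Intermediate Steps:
U = 8 (U = 7 + (¼)*4 = 7 + 1 = 8)
L(G) = -12
S(E, r) = (-12 + r)*(-2 + r) (S(E, r) = (-2 + r)*(-12 + r) = (-12 + r)*(-2 + r))
S(v(4, 5), 5)*(-8) + 1 = (24 + 5² - 14*5)*(-8) + 1 = (24 + 25 - 70)*(-8) + 1 = -21*(-8) + 1 = 168 + 1 = 169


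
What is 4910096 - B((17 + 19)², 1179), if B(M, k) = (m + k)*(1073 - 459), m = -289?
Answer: 4363636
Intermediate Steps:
B(M, k) = -177446 + 614*k (B(M, k) = (-289 + k)*(1073 - 459) = (-289 + k)*614 = -177446 + 614*k)
4910096 - B((17 + 19)², 1179) = 4910096 - (-177446 + 614*1179) = 4910096 - (-177446 + 723906) = 4910096 - 1*546460 = 4910096 - 546460 = 4363636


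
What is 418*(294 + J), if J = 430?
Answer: 302632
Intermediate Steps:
418*(294 + J) = 418*(294 + 430) = 418*724 = 302632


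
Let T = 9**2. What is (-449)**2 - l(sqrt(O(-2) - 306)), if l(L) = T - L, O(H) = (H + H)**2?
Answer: 201520 + I*sqrt(290) ≈ 2.0152e+5 + 17.029*I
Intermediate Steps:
T = 81
O(H) = 4*H**2 (O(H) = (2*H)**2 = 4*H**2)
l(L) = 81 - L
(-449)**2 - l(sqrt(O(-2) - 306)) = (-449)**2 - (81 - sqrt(4*(-2)**2 - 306)) = 201601 - (81 - sqrt(4*4 - 306)) = 201601 - (81 - sqrt(16 - 306)) = 201601 - (81 - sqrt(-290)) = 201601 - (81 - I*sqrt(290)) = 201601 + (-81 + I*sqrt(290)) = 201520 + I*sqrt(290)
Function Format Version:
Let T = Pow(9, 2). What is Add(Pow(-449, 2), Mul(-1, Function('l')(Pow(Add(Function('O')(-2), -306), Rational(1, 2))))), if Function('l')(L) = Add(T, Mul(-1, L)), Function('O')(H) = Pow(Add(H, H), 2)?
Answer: Add(201520, Mul(I, Pow(290, Rational(1, 2)))) ≈ Add(2.0152e+5, Mul(17.029, I))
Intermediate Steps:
T = 81
Function('O')(H) = Mul(4, Pow(H, 2)) (Function('O')(H) = Pow(Mul(2, H), 2) = Mul(4, Pow(H, 2)))
Function('l')(L) = Add(81, Mul(-1, L))
Add(Pow(-449, 2), Mul(-1, Function('l')(Pow(Add(Function('O')(-2), -306), Rational(1, 2))))) = Add(Pow(-449, 2), Mul(-1, Add(81, Mul(-1, Pow(Add(Mul(4, Pow(-2, 2)), -306), Rational(1, 2)))))) = Add(201601, Mul(-1, Add(81, Mul(-1, Pow(Add(Mul(4, 4), -306), Rational(1, 2)))))) = Add(201601, Mul(-1, Add(81, Mul(-1, Pow(Add(16, -306), Rational(1, 2)))))) = Add(201601, Mul(-1, Add(81, Mul(-1, Pow(-290, Rational(1, 2)))))) = Add(201601, Mul(-1, Add(81, Mul(-1, Mul(I, Pow(290, Rational(1, 2))))))) = Add(201601, Mul(-1, Add(81, Mul(-1, I, Pow(290, Rational(1, 2)))))) = Add(201601, Add(-81, Mul(I, Pow(290, Rational(1, 2))))) = Add(201520, Mul(I, Pow(290, Rational(1, 2))))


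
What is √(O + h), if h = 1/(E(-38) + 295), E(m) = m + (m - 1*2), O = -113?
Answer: 2*I*√1330210/217 ≈ 10.63*I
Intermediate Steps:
E(m) = -2 + 2*m (E(m) = m + (m - 2) = m + (-2 + m) = -2 + 2*m)
h = 1/217 (h = 1/((-2 + 2*(-38)) + 295) = 1/((-2 - 76) + 295) = 1/(-78 + 295) = 1/217 ≈ 0.0046083)
√(O + h) = √(-113 + 1/217) = √(-24520/217) = 2*I*√1330210/217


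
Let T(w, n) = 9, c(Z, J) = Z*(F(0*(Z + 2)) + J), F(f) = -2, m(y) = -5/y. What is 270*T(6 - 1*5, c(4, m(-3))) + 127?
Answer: 2557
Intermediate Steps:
c(Z, J) = Z*(-2 + J)
270*T(6 - 1*5, c(4, m(-3))) + 127 = 270*9 + 127 = 2430 + 127 = 2557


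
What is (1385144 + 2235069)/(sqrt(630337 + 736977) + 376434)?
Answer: 681385630221/70850594521 - 3620213*sqrt(1367314)/141701189042 ≈ 9.5873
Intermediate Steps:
(1385144 + 2235069)/(sqrt(630337 + 736977) + 376434) = 3620213/(sqrt(1367314) + 376434) = 3620213/(376434 + sqrt(1367314))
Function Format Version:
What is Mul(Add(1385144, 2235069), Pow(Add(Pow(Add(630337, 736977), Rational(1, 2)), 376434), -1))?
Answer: Add(Rational(681385630221, 70850594521), Mul(Rational(-3620213, 141701189042), Pow(1367314, Rational(1, 2)))) ≈ 9.5873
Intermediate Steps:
Mul(Add(1385144, 2235069), Pow(Add(Pow(Add(630337, 736977), Rational(1, 2)), 376434), -1)) = Mul(3620213, Pow(Add(Pow(1367314, Rational(1, 2)), 376434), -1)) = Mul(3620213, Pow(Add(376434, Pow(1367314, Rational(1, 2))), -1))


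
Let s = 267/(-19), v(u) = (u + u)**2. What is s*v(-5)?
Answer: -26700/19 ≈ -1405.3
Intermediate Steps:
v(u) = 4*u**2 (v(u) = (2*u)**2 = 4*u**2)
s = -267/19 (s = 267*(-1/19) = -267/19 ≈ -14.053)
s*v(-5) = -1068*(-5)**2/19 = -1068*25/19 = -267/19*100 = -26700/19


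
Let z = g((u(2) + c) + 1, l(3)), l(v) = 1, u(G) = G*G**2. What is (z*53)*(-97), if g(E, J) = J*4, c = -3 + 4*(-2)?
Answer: -20564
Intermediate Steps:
u(G) = G**3
c = -11 (c = -3 - 8 = -11)
g(E, J) = 4*J
z = 4 (z = 4*1 = 4)
(z*53)*(-97) = (4*53)*(-97) = 212*(-97) = -20564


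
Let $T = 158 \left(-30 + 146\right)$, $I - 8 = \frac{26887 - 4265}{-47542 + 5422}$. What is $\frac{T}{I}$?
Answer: $\frac{385987680}{157169} \approx 2455.9$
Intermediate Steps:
$I = \frac{157169}{21060}$ ($I = 8 + \frac{26887 - 4265}{-47542 + 5422} = 8 + \frac{22622}{-42120} = 8 + 22622 \left(- \frac{1}{42120}\right) = 8 - \frac{11311}{21060} = \frac{157169}{21060} \approx 7.4629$)
$T = 18328$ ($T = 158 \cdot 116 = 18328$)
$\frac{T}{I} = \frac{18328}{\frac{157169}{21060}} = 18328 \cdot \frac{21060}{157169} = \frac{385987680}{157169}$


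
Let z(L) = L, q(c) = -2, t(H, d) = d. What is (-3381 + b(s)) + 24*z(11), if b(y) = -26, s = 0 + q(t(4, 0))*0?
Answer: -3143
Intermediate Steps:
s = 0 (s = 0 - 2*0 = 0 + 0 = 0)
(-3381 + b(s)) + 24*z(11) = (-3381 - 26) + 24*11 = -3407 + 264 = -3143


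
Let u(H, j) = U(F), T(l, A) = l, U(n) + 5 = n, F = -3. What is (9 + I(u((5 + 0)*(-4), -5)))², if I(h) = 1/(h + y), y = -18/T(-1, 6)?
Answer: 8281/100 ≈ 82.810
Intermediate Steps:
U(n) = -5 + n
u(H, j) = -8 (u(H, j) = -5 - 3 = -8)
y = 18 (y = -18/(-1) = -18*(-1) = 18)
I(h) = 1/(18 + h) (I(h) = 1/(h + 18) = 1/(18 + h))
(9 + I(u((5 + 0)*(-4), -5)))² = (9 + 1/(18 - 8))² = (9 + 1/10)² = (9 + ⅒)² = (91/10)² = 8281/100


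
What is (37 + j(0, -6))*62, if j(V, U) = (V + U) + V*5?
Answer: 1922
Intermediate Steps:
j(V, U) = U + 6*V (j(V, U) = (U + V) + 5*V = U + 6*V)
(37 + j(0, -6))*62 = (37 + (-6 + 6*0))*62 = (37 + (-6 + 0))*62 = (37 - 6)*62 = 31*62 = 1922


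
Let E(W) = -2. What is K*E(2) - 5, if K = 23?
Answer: -51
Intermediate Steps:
K*E(2) - 5 = 23*(-2) - 5 = -46 - 5 = -51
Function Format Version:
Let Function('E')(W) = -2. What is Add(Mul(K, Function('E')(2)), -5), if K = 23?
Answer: -51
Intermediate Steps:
Add(Mul(K, Function('E')(2)), -5) = Add(Mul(23, -2), -5) = Add(-46, -5) = -51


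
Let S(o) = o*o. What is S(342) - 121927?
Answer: -4963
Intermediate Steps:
S(o) = o²
S(342) - 121927 = 342² - 121927 = 116964 - 121927 = -4963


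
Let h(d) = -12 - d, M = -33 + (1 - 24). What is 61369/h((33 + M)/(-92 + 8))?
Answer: -5154996/1031 ≈ -5000.0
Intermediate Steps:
M = -56 (M = -33 - 23 = -56)
61369/h((33 + M)/(-92 + 8)) = 61369/(-12 - (33 - 56)/(-92 + 8)) = 61369/(-12 - (-23)/(-84)) = 61369/(-12 - (-23)*(-1)/84) = 61369/(-12 - 1*23/84) = 61369/(-12 - 23/84) = 61369/(-1031/84) = 61369*(-84/1031) = -5154996/1031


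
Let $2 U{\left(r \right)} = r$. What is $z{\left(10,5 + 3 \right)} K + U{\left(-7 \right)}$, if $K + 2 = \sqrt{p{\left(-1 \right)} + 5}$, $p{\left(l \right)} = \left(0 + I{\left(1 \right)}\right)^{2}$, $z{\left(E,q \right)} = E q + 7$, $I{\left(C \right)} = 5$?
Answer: $- \frac{355}{2} + 87 \sqrt{30} \approx 299.02$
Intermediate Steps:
$z{\left(E,q \right)} = 7 + E q$
$p{\left(l \right)} = 25$ ($p{\left(l \right)} = \left(0 + 5\right)^{2} = 5^{2} = 25$)
$U{\left(r \right)} = \frac{r}{2}$
$K = -2 + \sqrt{30}$ ($K = -2 + \sqrt{25 + 5} = -2 + \sqrt{30} \approx 3.4772$)
$z{\left(10,5 + 3 \right)} K + U{\left(-7 \right)} = \left(7 + 10 \left(5 + 3\right)\right) \left(-2 + \sqrt{30}\right) + \frac{1}{2} \left(-7\right) = \left(7 + 10 \cdot 8\right) \left(-2 + \sqrt{30}\right) - \frac{7}{2} = \left(7 + 80\right) \left(-2 + \sqrt{30}\right) - \frac{7}{2} = 87 \left(-2 + \sqrt{30}\right) - \frac{7}{2} = \left(-174 + 87 \sqrt{30}\right) - \frac{7}{2} = - \frac{355}{2} + 87 \sqrt{30}$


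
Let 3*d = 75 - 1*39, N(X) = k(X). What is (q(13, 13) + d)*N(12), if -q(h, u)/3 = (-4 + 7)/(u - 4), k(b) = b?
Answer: 132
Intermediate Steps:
q(h, u) = -9/(-4 + u) (q(h, u) = -3*(-4 + 7)/(u - 4) = -9/(-4 + u))
N(X) = X
d = 12 (d = (75 - 1*39)/3 = (75 - 39)/3 = (1/3)*36 = 12)
(q(13, 13) + d)*N(12) = (-9/(-4 + 13) + 12)*12 = (-9/9 + 12)*12 = (-9*1/9 + 12)*12 = (-1 + 12)*12 = 11*12 = 132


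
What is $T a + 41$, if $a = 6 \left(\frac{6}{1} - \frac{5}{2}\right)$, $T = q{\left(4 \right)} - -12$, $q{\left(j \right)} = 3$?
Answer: $356$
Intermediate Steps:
$T = 15$ ($T = 3 - -12 = 3 + 12 = 15$)
$a = 21$ ($a = 6 \left(6 \cdot 1 - \frac{5}{2}\right) = 6 \left(6 - \frac{5}{2}\right) = 6 \cdot \frac{7}{2} = 21$)
$T a + 41 = 15 \cdot 21 + 41 = 315 + 41 = 356$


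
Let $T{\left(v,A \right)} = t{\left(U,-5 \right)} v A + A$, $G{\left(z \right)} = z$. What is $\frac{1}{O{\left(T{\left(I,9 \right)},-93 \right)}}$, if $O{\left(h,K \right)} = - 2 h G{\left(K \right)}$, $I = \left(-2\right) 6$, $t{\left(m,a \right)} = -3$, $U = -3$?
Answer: $\frac{1}{61938} \approx 1.6145 \cdot 10^{-5}$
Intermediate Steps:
$I = -12$
$T{\left(v,A \right)} = A - 3 A v$ ($T{\left(v,A \right)} = - 3 v A + A = - 3 A v + A = A - 3 A v$)
$O{\left(h,K \right)} = - 2 K h$ ($O{\left(h,K \right)} = - 2 h K = - 2 K h$)
$\frac{1}{O{\left(T{\left(I,9 \right)},-93 \right)}} = \frac{1}{\left(-2\right) \left(-93\right) 9 \left(1 - -36\right)} = \frac{1}{\left(-2\right) \left(-93\right) 9 \left(1 + 36\right)} = \frac{1}{\left(-2\right) \left(-93\right) 9 \cdot 37} = \frac{1}{\left(-2\right) \left(-93\right) 333} = \frac{1}{61938}$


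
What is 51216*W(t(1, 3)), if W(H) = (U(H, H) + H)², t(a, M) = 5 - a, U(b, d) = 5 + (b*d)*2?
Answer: 86094096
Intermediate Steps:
U(b, d) = 5 + 2*b*d
W(H) = (5 + H + 2*H²)² (W(H) = ((5 + 2*H*H) + H)² = ((5 + 2*H²) + H)² = (5 + H + 2*H²)²)
51216*W(t(1, 3)) = 51216*(5 + (5 - 1*1) + 2*(5 - 1*1)²)² = 51216*(5 + (5 - 1) + 2*(5 - 1)²)² = 51216*(5 + 4 + 2*4²)² = 51216*(5 + 4 + 2*16)² = 51216*(5 + 4 + 32)² = 51216*41² = 51216*1681 = 86094096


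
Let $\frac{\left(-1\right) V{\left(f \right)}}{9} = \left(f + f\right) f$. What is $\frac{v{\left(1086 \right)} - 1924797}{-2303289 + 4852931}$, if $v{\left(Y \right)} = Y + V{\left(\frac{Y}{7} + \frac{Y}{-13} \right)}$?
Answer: $- \frac{16694499399}{21113585402} \approx -0.7907$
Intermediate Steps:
$V{\left(f \right)} = - 18 f^{2}$ ($V{\left(f \right)} = - 9 \left(f + f\right) f = - 9 \cdot 2 f f = - 9 \cdot 2 f^{2} = - 18 f^{2}$)
$v{\left(Y \right)} = Y - \frac{648 Y^{2}}{8281}$ ($v{\left(Y \right)} = Y - 18 \left(\frac{Y}{7} + \frac{Y}{-13}\right)^{2} = Y - 18 \left(Y \frac{1}{7} + Y \left(- \frac{1}{13}\right)\right)^{2} = Y - 18 \left(\frac{Y}{7} - \frac{Y}{13}\right)^{2} = Y - 18 \left(\frac{6 Y}{91}\right)^{2} = Y - 18 \frac{36 Y^{2}}{8281} = Y - \frac{648 Y^{2}}{8281}$)
$\frac{v{\left(1086 \right)} - 1924797}{-2303289 + 4852931} = \frac{\frac{1}{8281} \cdot 1086 \left(8281 - 703728\right) - 1924797}{-2303289 + 4852931} = \frac{\frac{1}{8281} \cdot 1086 \left(8281 - 703728\right) - 1924797}{2549642} = \left(\frac{1}{8281} \cdot 1086 \left(-695447\right) - 1924797\right) \frac{1}{2549642} = \left(- \frac{755255442}{8281} - 1924797\right) \frac{1}{2549642} = \left(- \frac{16694499399}{8281}\right) \frac{1}{2549642} = - \frac{16694499399}{21113585402}$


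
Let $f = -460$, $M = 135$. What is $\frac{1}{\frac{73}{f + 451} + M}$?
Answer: $\frac{9}{1142} \approx 0.0078809$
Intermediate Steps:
$\frac{1}{\frac{73}{f + 451} + M} = \frac{1}{\frac{73}{-460 + 451} + 135} = \frac{1}{\frac{73}{-9} + 135} = \frac{1}{73 \left(- \frac{1}{9}\right) + 135} = \frac{1}{- \frac{73}{9} + 135} = \frac{1}{\frac{1142}{9}} = \frac{9}{1142}$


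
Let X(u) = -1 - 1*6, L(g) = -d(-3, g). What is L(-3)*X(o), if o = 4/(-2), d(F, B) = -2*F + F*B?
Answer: 105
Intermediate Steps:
d(F, B) = -2*F + B*F
o = -2 (o = 4*(-½) = -2)
L(g) = -6 + 3*g (L(g) = -(-3)*(-2 + g) = -(6 - 3*g) = -6 + 3*g)
X(u) = -7 (X(u) = -1 - 6 = -7)
L(-3)*X(o) = (-6 + 3*(-3))*(-7) = (-6 - 9)*(-7) = -15*(-7) = 105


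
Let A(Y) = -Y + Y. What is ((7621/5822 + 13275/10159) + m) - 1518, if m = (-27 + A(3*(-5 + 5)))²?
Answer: -46511246933/59145698 ≈ -786.38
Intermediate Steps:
A(Y) = 0
m = 729 (m = (-27 + 0)² = (-27)² = 729)
((7621/5822 + 13275/10159) + m) - 1518 = ((7621/5822 + 13275/10159) + 729) - 1518 = (154708789/59145698 + 729) - 1518 = 43271922631/59145698 - 1518 = -46511246933/59145698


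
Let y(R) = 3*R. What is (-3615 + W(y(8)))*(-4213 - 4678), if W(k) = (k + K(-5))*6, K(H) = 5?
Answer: 30593931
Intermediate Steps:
W(k) = 30 + 6*k (W(k) = (k + 5)*6 = (5 + k)*6 = 30 + 6*k)
(-3615 + W(y(8)))*(-4213 - 4678) = (-3615 + (30 + 6*(3*8)))*(-4213 - 4678) = (-3615 + (30 + 6*24))*(-8891) = (-3615 + (30 + 144))*(-8891) = (-3615 + 174)*(-8891) = -3441*(-8891) = 30593931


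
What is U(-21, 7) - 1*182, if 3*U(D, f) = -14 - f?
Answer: -189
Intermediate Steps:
U(D, f) = -14/3 - f/3 (U(D, f) = (-14 - f)/3 = -14/3 - f/3)
U(-21, 7) - 1*182 = (-14/3 - 1/3*7) - 1*182 = (-14/3 - 7/3) - 182 = -7 - 182 = -189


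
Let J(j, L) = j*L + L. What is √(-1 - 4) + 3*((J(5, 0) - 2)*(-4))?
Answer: 24 + I*√5 ≈ 24.0 + 2.2361*I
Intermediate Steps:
J(j, L) = L + L*j (J(j, L) = L*j + L = L + L*j)
√(-1 - 4) + 3*((J(5, 0) - 2)*(-4)) = √(-1 - 4) + 3*((0*(1 + 5) - 2)*(-4)) = √(-5) + 3*((0*6 - 2)*(-4)) = I*√5 + 3*((0 - 2)*(-4)) = I*√5 + 3*(-2*(-4)) = I*√5 + 3*8 = I*√5 + 24 = 24 + I*√5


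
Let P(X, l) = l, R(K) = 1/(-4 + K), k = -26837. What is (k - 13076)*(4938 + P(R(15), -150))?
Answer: -191103444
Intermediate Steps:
(k - 13076)*(4938 + P(R(15), -150)) = (-26837 - 13076)*(4938 - 150) = -39913*4788 = -191103444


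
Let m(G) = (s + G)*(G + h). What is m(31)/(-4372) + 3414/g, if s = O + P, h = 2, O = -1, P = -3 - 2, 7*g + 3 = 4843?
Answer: 3140283/661265 ≈ 4.7489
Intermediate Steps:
g = 4840/7 (g = -3/7 + (1/7)*4843 = -3/7 + 4843/7 = 4840/7 ≈ 691.43)
P = -5
s = -6 (s = -1 - 5 = -6)
m(G) = (-6 + G)*(2 + G) (m(G) = (-6 + G)*(G + 2) = (-6 + G)*(2 + G))
m(31)/(-4372) + 3414/g = (-12 + 31**2 - 4*31)/(-4372) + 3414/(4840/7) = (-12 + 961 - 124)*(-1/4372) + 3414*(7/4840) = 825*(-1/4372) + 11949/2420 = -825/4372 + 11949/2420 = 3140283/661265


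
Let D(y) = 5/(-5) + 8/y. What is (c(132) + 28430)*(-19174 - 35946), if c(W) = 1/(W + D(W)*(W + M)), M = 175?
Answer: -622123315280/397 ≈ -1.5671e+9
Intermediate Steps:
D(y) = -1 + 8/y (D(y) = 5*(-⅕) + 8/y = -1 + 8/y)
c(W) = 1/(W + (8 - W)*(175 + W)/W) (c(W) = 1/(W + ((8 - W)/W)*(W + 175)) = 1/(W + ((8 - W)/W)*(175 + W)) = 1/(W + (8 - W)*(175 + W)/W))
(c(132) + 28430)*(-19174 - 35946) = (132/(1400 - 167*132) + 28430)*(-19174 - 35946) = (132/(1400 - 22044) + 28430)*(-55120) = (132/(-20644) + 28430)*(-55120) = (132*(-1/20644) + 28430)*(-55120) = (-33/5161 + 28430)*(-55120) = (146727197/5161)*(-55120) = -622123315280/397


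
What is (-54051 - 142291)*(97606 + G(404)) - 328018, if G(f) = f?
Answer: -19243807438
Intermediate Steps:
(-54051 - 142291)*(97606 + G(404)) - 328018 = (-54051 - 142291)*(97606 + 404) - 328018 = -196342*98010 - 328018 = -19243479420 - 328018 = -19243807438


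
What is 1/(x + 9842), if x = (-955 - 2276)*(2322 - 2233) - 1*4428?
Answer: -1/282145 ≈ -3.5443e-6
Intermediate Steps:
x = -291987 (x = -3231*89 - 4428 = -287559 - 4428 = -291987)
1/(x + 9842) = 1/(-291987 + 9842) = 1/(-282145) = -1/282145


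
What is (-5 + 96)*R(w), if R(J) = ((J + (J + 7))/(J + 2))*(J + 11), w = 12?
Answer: 9269/2 ≈ 4634.5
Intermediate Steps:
R(J) = (7 + 2*J)*(11 + J)/(2 + J) (R(J) = ((J + (7 + J))/(2 + J))*(11 + J) = ((7 + 2*J)/(2 + J))*(11 + J) = (7 + 2*J)*(11 + J)/(2 + J))
(-5 + 96)*R(w) = (-5 + 96)*((77 + 2*12² + 29*12)/(2 + 12)) = 91*((77 + 2*144 + 348)/14) = 91*((77 + 288 + 348)/14) = 91*((1/14)*713) = 91*(713/14) = 9269/2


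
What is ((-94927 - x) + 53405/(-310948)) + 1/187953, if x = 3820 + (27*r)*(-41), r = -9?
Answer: -577583165452387/5313055404 ≈ -1.0871e+5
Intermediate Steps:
x = 13783 (x = 3820 + (27*(-9))*(-41) = 3820 - 243*(-41) = 3820 + 9963 = 13783)
((-94927 - x) + 53405/(-310948)) + 1/187953 = ((-94927 - 1*13783) + 53405/(-310948)) + 1/187953 = ((-94927 - 13783) + 53405*(-1/310948)) + 1/187953 = (-108710 - 4855/28268) + 1/187953 = -3073019135/28268 + 1/187953 = -577583165452387/5313055404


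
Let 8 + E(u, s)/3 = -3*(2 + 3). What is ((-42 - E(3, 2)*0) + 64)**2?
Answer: 484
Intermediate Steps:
E(u, s) = -69 (E(u, s) = -24 + 3*(-3*(2 + 3)) = -24 + 3*(-3*5) = -24 + 3*(-15) = -24 - 45 = -69)
((-42 - E(3, 2)*0) + 64)**2 = ((-42 - (-69)*0) + 64)**2 = ((-42 - 1*0) + 64)**2 = ((-42 + 0) + 64)**2 = (-42 + 64)**2 = 22**2 = 484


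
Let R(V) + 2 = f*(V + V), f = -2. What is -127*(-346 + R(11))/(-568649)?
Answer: -49784/568649 ≈ -0.087548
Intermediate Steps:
R(V) = -2 - 4*V (R(V) = -2 - 2*(V + V) = -2 - 4*V)
-127*(-346 + R(11))/(-568649) = -127*(-346 + (-2 - 4*11))/(-568649) = -127*(-346 + (-2 - 44))*(-1/568649) = -127*(-346 - 46)*(-1/568649) = -127*(-392)*(-1/568649) = 49784*(-1/568649) = -49784/568649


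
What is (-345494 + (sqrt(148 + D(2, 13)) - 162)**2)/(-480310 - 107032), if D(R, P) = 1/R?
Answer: 638203/1174684 + 243*sqrt(66)/293671 ≈ 0.55002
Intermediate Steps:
(-345494 + (sqrt(148 + D(2, 13)) - 162)**2)/(-480310 - 107032) = (-345494 + (sqrt(148 + 1/2) - 162)**2)/(-480310 - 107032) = (-345494 + (sqrt(148 + 1/2) - 162)**2)/(-587342) = (-345494 + (sqrt(297/2) - 162)**2)*(-1/587342) = (-345494 + (3*sqrt(66)/2 - 162)**2)*(-1/587342) = (-345494 + (-162 + 3*sqrt(66)/2)**2)*(-1/587342) = 172747/293671 - (-162 + 3*sqrt(66)/2)**2/587342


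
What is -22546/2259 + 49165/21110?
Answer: -72976465/9537498 ≈ -7.6515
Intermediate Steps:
-22546/2259 + 49165/21110 = -22546*1/2259 + 49165*(1/21110) = -22546/2259 + 9833/4222 = -72976465/9537498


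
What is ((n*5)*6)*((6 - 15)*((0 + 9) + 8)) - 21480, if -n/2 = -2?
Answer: -39840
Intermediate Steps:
n = 4 (n = -2*(-2) = 4)
((n*5)*6)*((6 - 15)*((0 + 9) + 8)) - 21480 = ((4*5)*6)*((6 - 15)*((0 + 9) + 8)) - 21480 = (20*6)*(-9*(9 + 8)) - 21480 = 120*(-9*17) - 21480 = 120*(-153) - 21480 = -18360 - 21480 = -39840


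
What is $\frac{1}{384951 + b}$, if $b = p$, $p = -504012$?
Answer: $- \frac{1}{119061} \approx -8.3991 \cdot 10^{-6}$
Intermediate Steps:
$b = -504012$
$\frac{1}{384951 + b} = \frac{1}{384951 - 504012} = \frac{1}{-119061} = - \frac{1}{119061}$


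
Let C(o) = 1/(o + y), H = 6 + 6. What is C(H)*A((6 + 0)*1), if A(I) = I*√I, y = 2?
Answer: 3*√6/7 ≈ 1.0498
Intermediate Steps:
H = 12
C(o) = 1/(2 + o) (C(o) = 1/(o + 2) = 1/(2 + o))
A(I) = I^(3/2)
C(H)*A((6 + 0)*1) = ((6 + 0)*1)^(3/2)/(2 + 12) = (6*1)^(3/2)/14 = 6^(3/2)/14 = (6*√6)/14 = 3*√6/7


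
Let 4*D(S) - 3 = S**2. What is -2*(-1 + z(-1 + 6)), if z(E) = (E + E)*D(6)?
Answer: -193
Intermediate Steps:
D(S) = 3/4 + S**2/4
z(E) = 39*E/2 (z(E) = (E + E)*(3/4 + (1/4)*6**2) = (2*E)*(3/4 + (1/4)*36) = (2*E)*(3/4 + 9) = (2*E)*(39/4) = 39*E/2)
-2*(-1 + z(-1 + 6)) = -2*(-1 + 39*(-1 + 6)/2) = -2*(-1 + (39/2)*5) = -2*(-1 + 195/2) = -2*193/2 = -193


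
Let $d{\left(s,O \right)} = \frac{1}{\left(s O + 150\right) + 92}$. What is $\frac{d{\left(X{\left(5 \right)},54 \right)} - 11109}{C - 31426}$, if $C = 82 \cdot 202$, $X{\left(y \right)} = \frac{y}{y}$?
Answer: $\frac{3288263}{4399152} \approx 0.74748$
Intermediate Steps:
$X{\left(y \right)} = 1$
$d{\left(s,O \right)} = \frac{1}{242 + O s}$ ($d{\left(s,O \right)} = \frac{1}{\left(O s + 150\right) + 92} = \frac{1}{\left(150 + O s\right) + 92} = \frac{1}{242 + O s}$)
$C = 16564$
$\frac{d{\left(X{\left(5 \right)},54 \right)} - 11109}{C - 31426} = \frac{\frac{1}{242 + 54 \cdot 1} - 11109}{16564 - 31426} = \frac{\frac{1}{242 + 54} - 11109}{-14862} = \left(\frac{1}{296} - 11109\right) \left(- \frac{1}{14862}\right) = \left(- \frac{3288263}{296}\right) \left(- \frac{1}{14862}\right) = \frac{3288263}{4399152}$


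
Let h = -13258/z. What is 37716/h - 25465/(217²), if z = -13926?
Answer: 1766597133961/44593283 ≈ 39616.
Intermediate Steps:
h = 6629/6963 (h = -13258/(-13926) = -13258*(-1/13926) = 6629/6963 ≈ 0.95203)
37716/h - 25465/(217²) = 37716/(6629/6963) - 25465/(217²) = 37716*(6963/6629) - 25465/47089 = 37516644/947 - 25465*1/47089 = 37516644/947 - 25465/47089 = 1766597133961/44593283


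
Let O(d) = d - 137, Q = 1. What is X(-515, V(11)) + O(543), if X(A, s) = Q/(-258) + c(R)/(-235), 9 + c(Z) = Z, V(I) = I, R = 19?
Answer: 4922593/12126 ≈ 405.95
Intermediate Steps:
c(Z) = -9 + Z
O(d) = -137 + d
X(A, s) = -563/12126 (X(A, s) = 1/(-258) + (-9 + 19)/(-235) = 1*(-1/258) + 10*(-1/235) = -1/258 - 2/47 = -563/12126)
X(-515, V(11)) + O(543) = -563/12126 + (-137 + 543) = -563/12126 + 406 = 4922593/12126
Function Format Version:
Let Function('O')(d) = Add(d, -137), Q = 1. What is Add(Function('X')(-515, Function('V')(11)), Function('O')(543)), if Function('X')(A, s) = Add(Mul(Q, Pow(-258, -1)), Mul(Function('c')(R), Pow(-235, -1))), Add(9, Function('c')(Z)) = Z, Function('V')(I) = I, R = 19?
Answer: Rational(4922593, 12126) ≈ 405.95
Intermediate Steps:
Function('c')(Z) = Add(-9, Z)
Function('O')(d) = Add(-137, d)
Function('X')(A, s) = Rational(-563, 12126) (Function('X')(A, s) = Add(Mul(1, Pow(-258, -1)), Mul(Add(-9, 19), Pow(-235, -1))) = Add(Mul(1, Rational(-1, 258)), Mul(10, Rational(-1, 235))) = Add(Rational(-1, 258), Rational(-2, 47)) = Rational(-563, 12126))
Add(Function('X')(-515, Function('V')(11)), Function('O')(543)) = Add(Rational(-563, 12126), Add(-137, 543)) = Add(Rational(-563, 12126), 406) = Rational(4922593, 12126)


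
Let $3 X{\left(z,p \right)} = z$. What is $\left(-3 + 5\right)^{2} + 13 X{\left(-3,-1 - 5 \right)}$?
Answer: $-9$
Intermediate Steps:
$X{\left(z,p \right)} = \frac{z}{3}$
$\left(-3 + 5\right)^{2} + 13 X{\left(-3,-1 - 5 \right)} = \left(-3 + 5\right)^{2} + 13 \cdot \frac{1}{3} \left(-3\right) = 2^{2} + 13 \left(-1\right) = 4 - 13 = -9$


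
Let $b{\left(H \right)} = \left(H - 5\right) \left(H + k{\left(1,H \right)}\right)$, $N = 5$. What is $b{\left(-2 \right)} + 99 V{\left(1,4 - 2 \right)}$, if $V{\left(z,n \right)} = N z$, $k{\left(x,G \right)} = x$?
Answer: $502$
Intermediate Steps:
$V{\left(z,n \right)} = 5 z$
$b{\left(H \right)} = \left(1 + H\right) \left(-5 + H\right)$ ($b{\left(H \right)} = \left(H - 5\right) \left(H + 1\right) = \left(-5 + H\right) \left(1 + H\right) = \left(1 + H\right) \left(-5 + H\right)$)
$b{\left(-2 \right)} + 99 V{\left(1,4 - 2 \right)} = \left(-5 + \left(-2\right)^{2} - -8\right) + 99 \cdot 5 \cdot 1 = \left(-5 + 4 + 8\right) + 99 \cdot 5 = 7 + 495 = 502$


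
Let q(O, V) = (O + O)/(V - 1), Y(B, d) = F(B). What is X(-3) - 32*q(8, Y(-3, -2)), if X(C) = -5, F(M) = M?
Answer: 123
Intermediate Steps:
Y(B, d) = B
q(O, V) = 2*O/(-1 + V) (q(O, V) = (2*O)/(-1 + V) = 2*O/(-1 + V))
X(-3) - 32*q(8, Y(-3, -2)) = -5 - 64*8/(-1 - 3) = -5 - 64*8/(-4) = -5 - 64*8*(-1)/4 = -5 - 32*(-4) = -5 + 128 = 123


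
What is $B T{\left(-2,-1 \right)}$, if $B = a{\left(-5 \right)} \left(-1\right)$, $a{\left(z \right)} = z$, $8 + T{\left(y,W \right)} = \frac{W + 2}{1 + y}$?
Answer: $-45$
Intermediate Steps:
$T{\left(y,W \right)} = -8 + \frac{2 + W}{1 + y}$ ($T{\left(y,W \right)} = -8 + \frac{W + 2}{1 + y} = -8 + \frac{2 + W}{1 + y}$)
$B = 5$ ($B = \left(-5\right) \left(-1\right) = 5$)
$B T{\left(-2,-1 \right)} = 5 \frac{-6 - 1 - -16}{1 - 2} = 5 \frac{-6 - 1 + 16}{-1} = 5 \left(\left(-1\right) 9\right) = 5 \left(-9\right) = -45$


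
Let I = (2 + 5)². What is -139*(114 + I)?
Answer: -22657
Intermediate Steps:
I = 49 (I = 7² = 49)
-139*(114 + I) = -139*(114 + 49) = -139*163 = -22657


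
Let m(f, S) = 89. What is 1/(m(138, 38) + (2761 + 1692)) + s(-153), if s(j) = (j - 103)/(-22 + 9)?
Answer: 1162765/59046 ≈ 19.693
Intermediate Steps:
s(j) = 103/13 - j/13 (s(j) = (-103 + j)/(-13) = (-103 + j)*(-1/13) = 103/13 - j/13)
1/(m(138, 38) + (2761 + 1692)) + s(-153) = 1/(89 + (2761 + 1692)) + (103/13 - 1/13*(-153)) = 1/(89 + 4453) + (103/13 + 153/13) = 1/4542 + 256/13 = 1162765/59046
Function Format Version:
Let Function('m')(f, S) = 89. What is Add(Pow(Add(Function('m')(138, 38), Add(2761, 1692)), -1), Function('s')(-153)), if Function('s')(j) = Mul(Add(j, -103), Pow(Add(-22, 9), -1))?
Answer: Rational(1162765, 59046) ≈ 19.693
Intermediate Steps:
Function('s')(j) = Add(Rational(103, 13), Mul(Rational(-1, 13), j)) (Function('s')(j) = Mul(Add(-103, j), Pow(-13, -1)) = Mul(Add(-103, j), Rational(-1, 13)) = Add(Rational(103, 13), Mul(Rational(-1, 13), j)))
Add(Pow(Add(Function('m')(138, 38), Add(2761, 1692)), -1), Function('s')(-153)) = Add(Pow(Add(89, Add(2761, 1692)), -1), Add(Rational(103, 13), Mul(Rational(-1, 13), -153))) = Add(Pow(Add(89, 4453), -1), Add(Rational(103, 13), Rational(153, 13))) = Add(Pow(4542, -1), Rational(256, 13)) = Add(Rational(1, 4542), Rational(256, 13)) = Rational(1162765, 59046)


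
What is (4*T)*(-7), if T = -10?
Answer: 280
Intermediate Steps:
(4*T)*(-7) = (4*(-10))*(-7) = -40*(-7) = 280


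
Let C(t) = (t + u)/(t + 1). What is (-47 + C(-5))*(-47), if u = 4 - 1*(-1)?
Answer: 2209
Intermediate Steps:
u = 5 (u = 4 + 1 = 5)
C(t) = (5 + t)/(1 + t) (C(t) = (t + 5)/(t + 1) = (5 + t)/(1 + t))
(-47 + C(-5))*(-47) = (-47 + (5 - 5)/(1 - 5))*(-47) = (-47 + 0/(-4))*(-47) = (-47 - 1/4*0)*(-47) = (-47 + 0)*(-47) = -47*(-47) = 2209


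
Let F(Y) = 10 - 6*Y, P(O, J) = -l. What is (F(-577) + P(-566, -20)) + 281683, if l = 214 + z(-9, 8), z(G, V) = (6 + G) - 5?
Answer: 284949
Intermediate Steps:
z(G, V) = 1 + G
l = 206 (l = 214 + (1 - 9) = 214 - 8 = 206)
P(O, J) = -206 (P(O, J) = -1*206 = -206)
(F(-577) + P(-566, -20)) + 281683 = ((10 - 6*(-577)) - 206) + 281683 = ((10 + 3462) - 206) + 281683 = (3472 - 206) + 281683 = 3266 + 281683 = 284949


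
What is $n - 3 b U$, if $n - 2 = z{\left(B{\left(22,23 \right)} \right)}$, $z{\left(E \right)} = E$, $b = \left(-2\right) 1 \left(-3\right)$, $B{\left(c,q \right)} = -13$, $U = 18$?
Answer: $-335$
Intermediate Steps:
$b = 6$ ($b = \left(-2\right) \left(-3\right) = 6$)
$n = -11$ ($n = 2 - 13 = -11$)
$n - 3 b U = -11 - 3 \cdot 6 \cdot 18 = -11 - 18 \cdot 18 = -11 - 324 = -335$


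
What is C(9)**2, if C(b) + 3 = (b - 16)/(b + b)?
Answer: 3721/324 ≈ 11.485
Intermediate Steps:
C(b) = -3 + (-16 + b)/(2*b) (C(b) = -3 + (b - 16)/(b + b) = -3 + (-16 + b)/((2*b)) = -3 + (-16 + b)*(1/(2*b)) = -3 + (-16 + b)/(2*b))
C(9)**2 = (-5/2 - 8/9)**2 = (-61/18)**2 = 3721/324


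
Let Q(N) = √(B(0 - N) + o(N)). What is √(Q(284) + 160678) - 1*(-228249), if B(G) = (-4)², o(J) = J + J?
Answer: 228249 + √(160678 + 2*√146) ≈ 2.2865e+5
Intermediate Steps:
o(J) = 2*J
B(G) = 16
Q(N) = √(16 + 2*N)
√(Q(284) + 160678) - 1*(-228249) = √(√(16 + 2*284) + 160678) - 1*(-228249) = √(√(16 + 568) + 160678) + 228249 = √(√584 + 160678) + 228249 = √(2*√146 + 160678) + 228249 = √(160678 + 2*√146) + 228249 = 228249 + √(160678 + 2*√146)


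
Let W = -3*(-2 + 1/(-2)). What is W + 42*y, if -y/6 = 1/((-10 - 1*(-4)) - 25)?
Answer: 969/62 ≈ 15.629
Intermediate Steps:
y = 6/31 (y = -6/((-10 - 1*(-4)) - 25) = -6/((-10 + 4) - 25) = -6/(-6 - 25) = -6/(-31) = -6*(-1/31) = 6/31 ≈ 0.19355)
W = 15/2 (W = -3*(-2 - ½) = -3*(-5/2) = 15/2 ≈ 7.5000)
W + 42*y = 15/2 + 42*(6/31) = 15/2 + 252/31 = 969/62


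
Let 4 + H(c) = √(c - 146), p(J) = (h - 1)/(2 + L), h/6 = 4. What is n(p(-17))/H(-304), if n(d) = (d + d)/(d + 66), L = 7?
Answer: -92/143761 - 345*I*√2/143761 ≈ -0.00063995 - 0.0033939*I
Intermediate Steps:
h = 24 (h = 6*4 = 24)
p(J) = 23/9 (p(J) = (24 - 1)/(2 + 7) = 23/9)
H(c) = -4 + √(-146 + c) (H(c) = -4 + √(c - 146) = -4 + √(-146 + c))
n(d) = 2*d/(66 + d) (n(d) = (2*d)/(66 + d) = 2*d/(66 + d))
n(p(-17))/H(-304) = (2*(23/9)/(66 + 23/9))/(-4 + √(-146 - 304)) = (2*(23/9)/(617/9))/(-4 + √(-450)) = (2*(23/9)*(9/617))/(-4 + 15*I*√2) = 46/(617*(-4 + 15*I*√2))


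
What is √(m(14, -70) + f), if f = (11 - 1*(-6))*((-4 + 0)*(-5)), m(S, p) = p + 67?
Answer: √337 ≈ 18.358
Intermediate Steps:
m(S, p) = 67 + p
f = 340 (f = (11 + 6)*(-4*(-5)) = 17*20 = 340)
√(m(14, -70) + f) = √((67 - 70) + 340) = √(-3 + 340) = √337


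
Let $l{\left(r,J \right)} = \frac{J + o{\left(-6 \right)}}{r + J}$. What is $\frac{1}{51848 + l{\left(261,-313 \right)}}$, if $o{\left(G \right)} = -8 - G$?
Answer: $\frac{52}{2696411} \approx 1.9285 \cdot 10^{-5}$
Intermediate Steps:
$l{\left(r,J \right)} = \frac{-2 + J}{J + r}$ ($l{\left(r,J \right)} = \frac{J - 2}{r + J} = \frac{J + \left(-8 + 6\right)}{J + r} = \frac{J - 2}{J + r} = \frac{-2 + J}{J + r}$)
$\frac{1}{51848 + l{\left(261,-313 \right)}} = \frac{1}{51848 + \frac{-2 - 313}{-313 + 261}} = \frac{1}{51848 + \frac{1}{-52} \left(-315\right)} = \frac{1}{51848 - - \frac{315}{52}} = \frac{1}{51848 + \frac{315}{52}} = \frac{1}{\frac{2696411}{52}} = \frac{52}{2696411}$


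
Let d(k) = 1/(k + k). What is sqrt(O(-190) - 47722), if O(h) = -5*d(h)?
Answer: I*sqrt(68910549)/38 ≈ 218.45*I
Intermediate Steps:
d(k) = 1/(2*k)
O(h) = -5/(2*h)
sqrt(O(-190) - 47722) = sqrt(-5/2/(-190) - 47722) = sqrt(-5/2*(-1/190) - 47722) = sqrt(1/76 - 47722) = sqrt(-3626871/76) = I*sqrt(68910549)/38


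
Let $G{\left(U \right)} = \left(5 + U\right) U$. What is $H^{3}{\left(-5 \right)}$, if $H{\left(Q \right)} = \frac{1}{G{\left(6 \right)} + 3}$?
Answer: $\frac{1}{328509} \approx 3.0441 \cdot 10^{-6}$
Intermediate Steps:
$G{\left(U \right)} = U \left(5 + U\right)$
$H{\left(Q \right)} = \frac{1}{69}$ ($H{\left(Q \right)} = \frac{1}{6 \left(5 + 6\right) + 3} = \frac{1}{6 \cdot 11 + 3} = \frac{1}{66 + 3} = \frac{1}{69}$)
$H^{3}{\left(-5 \right)} = \left(\frac{1}{69}\right)^{3} = \frac{1}{328509}$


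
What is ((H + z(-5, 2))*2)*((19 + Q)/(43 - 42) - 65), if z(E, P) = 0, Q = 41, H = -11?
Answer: 110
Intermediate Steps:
((H + z(-5, 2))*2)*((19 + Q)/(43 - 42) - 65) = ((-11 + 0)*2)*((19 + 41)/(43 - 42) - 65) = (-11*2)*(60/1 - 65) = -22*(60*1 - 65) = -22*(60 - 65) = -22*(-5) = 110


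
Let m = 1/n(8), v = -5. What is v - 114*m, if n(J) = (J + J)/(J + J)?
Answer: -119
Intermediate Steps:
n(J) = 1 (n(J) = (2*J)/((2*J)) = (2*J)*(1/(2*J)) = 1)
m = 1 (m = 1/1 = 1)
v - 114*m = -5 - 114*1 = -5 - 114 = -119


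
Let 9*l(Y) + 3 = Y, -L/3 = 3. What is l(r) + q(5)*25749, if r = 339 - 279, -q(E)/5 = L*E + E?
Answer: 15449419/3 ≈ 5.1498e+6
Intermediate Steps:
L = -9 (L = -3*3 = -9)
q(E) = 40*E (q(E) = -5*(-9*E + E) = -(-40)*E = 40*E)
r = 60
l(Y) = -⅓ + Y/9
l(r) + q(5)*25749 = (-⅓ + (⅑)*60) + (40*5)*25749 = (-⅓ + 20/3) + 200*25749 = 19/3 + 5149800 = 15449419/3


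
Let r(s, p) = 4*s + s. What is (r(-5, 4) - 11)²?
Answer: 1296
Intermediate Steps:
r(s, p) = 5*s
(r(-5, 4) - 11)² = (5*(-5) - 11)² = (-25 - 11)² = (-36)² = 1296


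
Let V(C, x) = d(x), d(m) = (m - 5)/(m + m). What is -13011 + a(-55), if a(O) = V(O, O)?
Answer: -143115/11 ≈ -13010.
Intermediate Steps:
d(m) = (-5 + m)/(2*m) (d(m) = (-5 + m)/((2*m)) = (-5 + m)*(1/(2*m)) = (-5 + m)/(2*m))
V(C, x) = (-5 + x)/(2*x)
a(O) = (-5 + O)/(2*O)
-13011 + a(-55) = -13011 + (½)*(-5 - 55)/(-55) = -13011 + (½)*(-1/55)*(-60) = -13011 + 6/11 = -143115/11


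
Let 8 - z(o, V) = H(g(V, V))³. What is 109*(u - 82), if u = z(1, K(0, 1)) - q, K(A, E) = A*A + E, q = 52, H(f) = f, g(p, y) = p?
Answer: -13843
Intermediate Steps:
K(A, E) = E + A² (K(A, E) = A² + E = E + A²)
z(o, V) = 8 - V³
u = -45 (u = (8 - (1 + 0²)³) - 1*52 = (8 - (1 + 0)³) - 52 = (8 - 1*1³) - 52 = (8 - 1*1) - 52 = (8 - 1) - 52 = 7 - 52 = -45)
109*(u - 82) = 109*(-45 - 82) = 109*(-127) = -13843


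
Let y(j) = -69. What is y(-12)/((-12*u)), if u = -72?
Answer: -23/288 ≈ -0.079861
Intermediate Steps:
y(-12)/((-12*u)) = -69/((-12*(-72))) = -69/864 = -69*1/864 = -23/288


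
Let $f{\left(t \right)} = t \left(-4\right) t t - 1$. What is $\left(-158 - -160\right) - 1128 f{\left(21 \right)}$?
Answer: $41786762$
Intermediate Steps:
$f{\left(t \right)} = -1 - 4 t^{3}$ ($f{\left(t \right)} = - 4 t t t - 1 = - 4 t^{2} t - 1 = - 4 t^{3} - 1 = -1 - 4 t^{3}$)
$\left(-158 - -160\right) - 1128 f{\left(21 \right)} = \left(-158 - -160\right) - 1128 \left(-1 - 4 \cdot 21^{3}\right) = \left(-158 + 160\right) - 1128 \left(-1 - 37044\right) = 2 - 1128 \left(-1 - 37044\right) = 2 - -41786760 = 2 + 41786760 = 41786762$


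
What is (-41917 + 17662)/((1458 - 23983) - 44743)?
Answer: 24255/67268 ≈ 0.36057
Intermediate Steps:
(-41917 + 17662)/((1458 - 23983) - 44743) = -24255/(-22525 - 44743) = -24255/(-67268) = -24255*(-1/67268) = 24255/67268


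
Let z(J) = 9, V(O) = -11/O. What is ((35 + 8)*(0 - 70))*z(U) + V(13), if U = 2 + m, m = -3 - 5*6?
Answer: -352181/13 ≈ -27091.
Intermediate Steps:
m = -33 (m = -3 - 30 = -33)
U = -31 (U = 2 - 33 = -31)
((35 + 8)*(0 - 70))*z(U) + V(13) = ((35 + 8)*(0 - 70))*9 - 11/13 = (43*(-70))*9 - 11*1/13 = -3010*9 - 11/13 = -27090 - 11/13 = -352181/13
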